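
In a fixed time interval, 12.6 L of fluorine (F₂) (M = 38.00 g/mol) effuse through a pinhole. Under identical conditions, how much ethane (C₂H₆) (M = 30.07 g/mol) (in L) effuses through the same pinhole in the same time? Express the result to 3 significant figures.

Since effusion rate ∝ 1/√M, rate_C₂H₆/rate_F₂ = √(M_F₂/M_C₂H₆) = √(38.00/30.07) = √1.264 = 1.124.
So the volume for C₂H₆ is 12.6 × 1.124 = 14.2 L.

14.2 L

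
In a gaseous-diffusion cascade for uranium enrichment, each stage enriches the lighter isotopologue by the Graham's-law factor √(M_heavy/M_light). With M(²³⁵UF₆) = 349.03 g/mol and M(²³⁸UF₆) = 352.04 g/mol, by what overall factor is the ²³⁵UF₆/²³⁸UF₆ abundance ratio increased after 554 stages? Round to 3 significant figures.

10.8

Each stage multiplies the ratio by α = √(352.04/349.03), so after 554 stages the overall factor is α^554 = (352.04/349.03)^(554/2).
= 1.00862^277 = 10.8.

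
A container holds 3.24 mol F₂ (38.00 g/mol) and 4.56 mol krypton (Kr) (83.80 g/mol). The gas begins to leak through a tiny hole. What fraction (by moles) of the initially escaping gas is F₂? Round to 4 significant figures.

0.5134

The effusion rate of species i is ∝ p_i/√M_i ∝ n_i/√M_i.
x_F₂(eff) = (n_F₂/√M_F₂) / (n_F₂/√M_F₂ + n_Kr/√M_Kr)
= (3.24/√38.00) / (3.24/√38.00 + 4.56/√83.80) = 0.5256/(0.5256 + 0.4981) = 0.5134.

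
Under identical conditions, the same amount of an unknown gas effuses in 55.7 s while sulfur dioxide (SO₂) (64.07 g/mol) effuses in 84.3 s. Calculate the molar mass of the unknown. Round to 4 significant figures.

Graham's law gives t_X/t_SO₂ = √(M_X/M_SO₂).
55.7/84.3 = 0.6607 = √(M_X/64.07)
M_X = 64.07 × 0.6607² = 64.07 × 0.4366 = 27.97 g/mol

27.97 g/mol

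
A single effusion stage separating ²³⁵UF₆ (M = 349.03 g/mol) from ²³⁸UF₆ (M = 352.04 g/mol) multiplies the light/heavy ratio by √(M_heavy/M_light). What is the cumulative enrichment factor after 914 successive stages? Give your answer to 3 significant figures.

50.6

The single-stage factor is √(M_heavy/M_light), so 914 stages give [√(352.04/349.03)]^914 = (352.04/349.03)^(914/2).
= 1.00862^457 = 50.6.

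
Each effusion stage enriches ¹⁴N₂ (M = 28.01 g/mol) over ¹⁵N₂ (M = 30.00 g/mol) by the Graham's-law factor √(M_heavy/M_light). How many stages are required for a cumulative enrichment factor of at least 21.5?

90

Single-stage factor α = √(30.00/28.01), so ln α = ½ ln(1.07105) = 0.03432.
Need α^N ≥ 21.5 ⇒ N ≥ ln(21.5) / ln α = 3.068 / 0.03432 = 89.40.
Rounding up, N = 90 stages.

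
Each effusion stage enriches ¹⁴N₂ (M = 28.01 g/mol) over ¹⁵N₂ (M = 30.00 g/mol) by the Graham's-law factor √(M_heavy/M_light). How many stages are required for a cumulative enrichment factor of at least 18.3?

With α = √(30.00/28.01) per stage, ln α = ½ ln(1.07105) = 0.03432.
Need α^N ≥ 18.3 ⇒ N ≥ ln(18.3) / ln α = 2.907 / 0.03432 = 84.71.
Minimum whole number of stages: N = 85.

85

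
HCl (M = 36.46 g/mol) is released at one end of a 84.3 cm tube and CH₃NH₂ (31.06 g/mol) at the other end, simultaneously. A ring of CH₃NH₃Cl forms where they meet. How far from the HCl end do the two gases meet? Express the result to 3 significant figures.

The fronts meet when d_HCl + d_CH₃NH₂ = L with d_HCl/d_CH₃NH₂ = √(M_CH₃NH₂/M_HCl) (Graham's law). Here √(M_CH₃NH₂/M_HCl) = √(31.06/36.46) = 0.9230.
With d_HCl + d_CH₃NH₂ = 84.3 cm, d_CH₃NH₂ = 84.3/(1 + 0.9230) = 43.84 cm.
d_HCl = 84.3 − 43.84 = 40.5 cm.

40.5 cm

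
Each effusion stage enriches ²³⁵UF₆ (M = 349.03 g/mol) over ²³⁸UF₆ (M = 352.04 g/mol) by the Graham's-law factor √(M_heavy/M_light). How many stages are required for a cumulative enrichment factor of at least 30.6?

797

Per stage α = (352.04/349.03)^(1/2) = 1.00862^0.5, giving ln α = 0.004293.
Need α^N ≥ 30.6 ⇒ N ≥ ln(30.6) / ln α = 3.421 / 0.004293 = 796.79.
Minimum whole number of stages: N = 797.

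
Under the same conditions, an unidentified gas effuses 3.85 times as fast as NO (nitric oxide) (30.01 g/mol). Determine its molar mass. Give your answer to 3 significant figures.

2.02 g/mol

From Graham's law, rate_X/rate_NO = √(M_NO/M_X).
3.85 = √(30.01/M_X)
M_X = 30.01 / 3.85² = 30.01 / 14.82 = 2.02 g/mol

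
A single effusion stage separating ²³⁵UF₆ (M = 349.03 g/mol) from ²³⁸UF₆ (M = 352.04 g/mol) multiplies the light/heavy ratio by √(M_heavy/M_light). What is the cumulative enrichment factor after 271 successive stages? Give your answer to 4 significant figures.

Each stage multiplies the ratio by α = √(352.04/349.03), so after 271 stages the overall factor is α^271 = (352.04/349.03)^(271/2).
= 1.00862^(271/2) = 3.201.

3.201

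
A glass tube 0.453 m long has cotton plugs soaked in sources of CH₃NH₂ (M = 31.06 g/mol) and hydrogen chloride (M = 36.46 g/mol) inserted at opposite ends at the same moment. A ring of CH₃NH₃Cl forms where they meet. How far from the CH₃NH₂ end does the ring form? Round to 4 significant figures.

0.2356 m

Distances travelled in equal time are proportional to diffusion rates, so d_CH₃NH₂/d_HCl = √(M_HCl/M_CH₃NH₂) = √(36.46/31.06) = 1.083.
With d_CH₃NH₂ + d_HCl = 0.453 m, d_HCl = 0.453/(1 + 1.083) = 0.2174 m.
d_CH₃NH₂ = 0.453 − 0.2174 = 0.2356 m.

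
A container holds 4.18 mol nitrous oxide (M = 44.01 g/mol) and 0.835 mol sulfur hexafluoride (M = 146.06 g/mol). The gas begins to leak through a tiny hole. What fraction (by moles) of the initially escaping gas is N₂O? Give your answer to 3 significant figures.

Each component's effusion rate ∝ (its partial pressure)·(1/√M) ∝ n_i/√M_i.
Mole fraction of N₂O in the effusate = (n_N₂O/√M_N₂O) / (n_N₂O/√M_N₂O + n_SF₆/√M_SF₆)
= (4.18/√44.01) / (4.18/√44.01 + 0.835/√146.06) = 0.6301/(0.6301 + 0.06909) = 0.901.

0.901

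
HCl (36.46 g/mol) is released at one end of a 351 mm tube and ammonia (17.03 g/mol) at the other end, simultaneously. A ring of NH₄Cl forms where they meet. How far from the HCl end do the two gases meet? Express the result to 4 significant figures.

The fronts meet when d_HCl + d_NH₃ = L with d_HCl/d_NH₃ = √(M_NH₃/M_HCl) (Graham's law). Here √(M_NH₃/M_HCl) = √(17.03/36.46) = 0.6834.
With d_HCl + d_NH₃ = 351 mm, d_NH₃ = 351/(1 + 0.6834) = 208.5 mm.
d_HCl = 351 − 208.5 = 142.5 mm.

142.5 mm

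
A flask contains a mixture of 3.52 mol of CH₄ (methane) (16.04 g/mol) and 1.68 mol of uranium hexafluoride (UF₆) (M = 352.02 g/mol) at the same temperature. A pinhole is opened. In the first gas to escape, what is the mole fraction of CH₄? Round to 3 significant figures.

0.908

Effusion rate of each component ∝ n_i/√M_i (partial pressure × 1/√M).
Mole fraction of CH₄ in the effusate = (n_CH₄/√M_CH₄) / (n_CH₄/√M_CH₄ + n_UF₆/√M_UF₆)
= (3.52/√16.04) / (3.52/√16.04 + 1.68/√352.02) = 0.8789/(0.8789 + 0.08954) = 0.908.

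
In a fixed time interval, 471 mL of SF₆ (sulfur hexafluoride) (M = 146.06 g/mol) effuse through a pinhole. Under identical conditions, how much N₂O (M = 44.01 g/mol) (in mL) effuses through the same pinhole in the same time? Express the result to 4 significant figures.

Since effusion rate ∝ 1/√M, rate_N₂O/rate_SF₆ = √(M_SF₆/M_N₂O) = √(146.06/44.01) = √3.319 = 1.822.
So the volume for N₂O is 471 × 1.822 = 858.0 mL.

858.0 mL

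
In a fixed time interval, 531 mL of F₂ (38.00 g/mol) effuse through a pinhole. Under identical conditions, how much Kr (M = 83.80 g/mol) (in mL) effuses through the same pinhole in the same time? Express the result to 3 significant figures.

Graham's law gives rate_Kr/rate_F₂ = √(M_F₂/M_Kr) = √(38.00/83.80) = √0.4535 = 0.6734.
So the volume for Kr is 531 × 0.6734 = 358 mL.

358 mL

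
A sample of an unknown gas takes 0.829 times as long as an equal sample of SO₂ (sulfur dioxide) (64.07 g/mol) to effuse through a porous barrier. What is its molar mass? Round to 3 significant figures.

Since effusion rate ∝ 1/√M, t_X/t_SO₂ = √(M_X/M_SO₂).
0.829 = √(M_X/64.07)
M_X = 64.07 × 0.829² = 64.07 × 0.6872 = 44.0 g/mol

44.0 g/mol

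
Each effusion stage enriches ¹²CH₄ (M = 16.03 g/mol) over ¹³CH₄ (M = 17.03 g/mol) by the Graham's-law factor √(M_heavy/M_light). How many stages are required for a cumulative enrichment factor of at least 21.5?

Per stage α = (17.03/16.03)^(1/2) = 1.06238^0.5, giving ln α = 0.03026.
Need α^N ≥ 21.5 ⇒ N ≥ ln(21.5) / ln α = 3.068 / 0.03026 = 101.40.
So at least 102 stages are needed.

102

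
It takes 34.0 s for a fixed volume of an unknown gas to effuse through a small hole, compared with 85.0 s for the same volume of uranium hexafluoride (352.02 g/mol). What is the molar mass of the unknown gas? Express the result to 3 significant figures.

56.3 g/mol

Using Graham's law: t_X/t_UF₆ = √(M_X/M_UF₆).
34.0/85.0 = 0.4000 = √(M_X/352.02)
M_X = 352.02 × 0.4000² = 352.02 × 0.1600 = 56.3 g/mol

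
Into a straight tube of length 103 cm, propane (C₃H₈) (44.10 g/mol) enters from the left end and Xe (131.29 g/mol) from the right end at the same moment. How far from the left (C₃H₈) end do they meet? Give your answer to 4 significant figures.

The fronts meet when d_C₃H₈ + d_Xe = L with d_C₃H₈/d_Xe = √(M_Xe/M_C₃H₈) (Graham's law). Here √(M_Xe/M_C₃H₈) = √(131.29/44.10) = 1.725.
With d_C₃H₈ + d_Xe = 103 cm, d_Xe = 103/(1 + 1.725) = 37.79 cm.
d_C₃H₈ = 103 − 37.79 = 65.21 cm.

65.21 cm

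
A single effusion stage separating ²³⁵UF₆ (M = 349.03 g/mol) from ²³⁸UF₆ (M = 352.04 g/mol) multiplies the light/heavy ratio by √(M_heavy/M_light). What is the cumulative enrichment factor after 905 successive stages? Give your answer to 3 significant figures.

48.7

The single-stage factor is √(M_heavy/M_light), so 905 stages give [√(352.04/349.03)]^905 = (352.04/349.03)^(905/2).
= 1.00862^(905/2) = 48.7.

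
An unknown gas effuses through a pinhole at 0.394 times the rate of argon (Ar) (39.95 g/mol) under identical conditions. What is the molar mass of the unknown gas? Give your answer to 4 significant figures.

From Graham's law, rate_X/rate_Ar = √(M_Ar/M_X).
0.394 = √(39.95/M_X)
M_X = 39.95 / 0.394² = 39.95 / 0.1552 = 257.4 g/mol

257.4 g/mol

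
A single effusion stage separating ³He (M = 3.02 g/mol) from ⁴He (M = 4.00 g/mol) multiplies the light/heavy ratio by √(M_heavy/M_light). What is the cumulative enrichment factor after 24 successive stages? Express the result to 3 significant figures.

29.1

After 24 stages the ratio has grown by (√(4.00/3.02))^24 = (4.00/3.02)^(24/2).
= 1.32450^12 = 29.1.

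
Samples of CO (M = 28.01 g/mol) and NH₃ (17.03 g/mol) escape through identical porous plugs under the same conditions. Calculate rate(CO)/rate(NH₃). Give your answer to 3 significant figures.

Graham's law gives rate_CO/rate_NH₃ = √(M_NH₃/M_CO) = √(17.03/28.01) = √0.6080 = 0.780.

0.780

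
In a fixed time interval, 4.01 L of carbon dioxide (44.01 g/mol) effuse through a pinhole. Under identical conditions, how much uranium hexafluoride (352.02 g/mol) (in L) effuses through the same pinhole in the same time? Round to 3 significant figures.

Graham's law gives rate_UF₆/rate_CO₂ = √(M_CO₂/M_UF₆) = √(44.01/352.02) = √0.1250 = 0.3536.
So the volume for UF₆ is 4.01 × 0.3536 = 1.42 L.

1.42 L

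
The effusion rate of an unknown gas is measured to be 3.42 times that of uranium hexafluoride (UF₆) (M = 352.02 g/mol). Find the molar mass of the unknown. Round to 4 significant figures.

30.10 g/mol

Since effusion rate ∝ 1/√M, rate_X/rate_UF₆ = √(M_UF₆/M_X).
3.42 = √(352.02/M_X)
M_X = 352.02 / 3.42² = 352.02 / 11.70 = 30.10 g/mol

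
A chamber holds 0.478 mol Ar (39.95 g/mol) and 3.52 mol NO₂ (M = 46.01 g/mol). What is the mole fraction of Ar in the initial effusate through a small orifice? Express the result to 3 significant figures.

0.127

Rate_i ∝ x_i/√M_i (Graham's law weighted by mole fraction), so the effusate composition follows n_i/√M_i.
x_Ar(eff) = (n_Ar/√M_Ar) / (n_Ar/√M_Ar + n_NO₂/√M_NO₂)
= (0.478/√39.95) / (0.478/√39.95 + 3.52/√46.01) = 0.07563/(0.07563 + 0.5189) = 0.127.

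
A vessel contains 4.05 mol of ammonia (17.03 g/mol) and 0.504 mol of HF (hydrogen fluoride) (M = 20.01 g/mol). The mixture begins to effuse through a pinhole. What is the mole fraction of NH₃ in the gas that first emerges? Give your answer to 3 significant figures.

0.897

Effusion rate of each component ∝ n_i/√M_i (partial pressure × 1/√M).
Mole fraction of NH₃ in the effusate = (n_NH₃/√M_NH₃) / (n_NH₃/√M_NH₃ + n_HF/√M_HF)
= (4.05/√17.03) / (4.05/√17.03 + 0.504/√20.01) = 0.9814/(0.9814 + 0.1127) = 0.897.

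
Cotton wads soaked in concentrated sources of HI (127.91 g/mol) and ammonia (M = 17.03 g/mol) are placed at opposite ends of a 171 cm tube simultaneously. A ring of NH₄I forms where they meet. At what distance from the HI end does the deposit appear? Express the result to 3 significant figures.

In equal time, each gas travels a distance ∝ its rate ∝ 1/√M, so d_HI/d_NH₃ = √(M_NH₃/M_HI) = √(17.03/127.91) = 0.3649.
With d_HI + d_NH₃ = 171 cm, d_NH₃ = 171/(1 + 0.3649) = 125.3 cm.
d_HI = 171 − 125.3 = 45.7 cm.

45.7 cm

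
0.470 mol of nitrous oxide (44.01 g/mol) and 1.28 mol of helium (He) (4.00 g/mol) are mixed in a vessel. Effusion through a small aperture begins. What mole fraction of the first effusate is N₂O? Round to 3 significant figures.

0.0997

Each component's effusion rate ∝ (its partial pressure)·(1/√M) ∝ n_i/√M_i.
x_N₂O(eff) = (n_N₂O/√M_N₂O) / (n_N₂O/√M_N₂O + n_He/√M_He)
= (0.470/√44.01) / (0.470/√44.01 + 1.28/√4.00) = 0.07085/(0.07085 + 0.6400) = 0.0997.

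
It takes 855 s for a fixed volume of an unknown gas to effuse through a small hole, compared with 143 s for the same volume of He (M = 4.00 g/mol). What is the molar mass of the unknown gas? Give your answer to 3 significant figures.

143 g/mol

Graham's law gives t_X/t_He = √(M_X/M_He).
855/143 = 5.979 = √(M_X/4.00)
M_X = 4.00 × 5.979² = 4.00 × 35.75 = 143 g/mol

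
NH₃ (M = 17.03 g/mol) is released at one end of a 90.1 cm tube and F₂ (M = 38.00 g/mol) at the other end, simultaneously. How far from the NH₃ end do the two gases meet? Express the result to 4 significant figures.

53.97 cm

Graham's law gives d_NH₃/d_F₂ = rate_NH₃/rate_F₂ = √(M_F₂/M_NH₃) = √(38.00/17.03) = 1.494.
With d_NH₃ + d_F₂ = 90.1 cm, d_F₂ = 90.1/(1 + 1.494) = 36.13 cm.
d_NH₃ = 90.1 − 36.13 = 53.97 cm.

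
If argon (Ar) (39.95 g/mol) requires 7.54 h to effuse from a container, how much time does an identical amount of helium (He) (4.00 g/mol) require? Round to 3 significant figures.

2.39 h

Graham's law gives t_He/t_Ar = √(M_He/M_Ar) = √(4.00/39.95) = √0.1001 = 0.3164.
So the time for He is 7.54 × 0.3164 = 2.39 h.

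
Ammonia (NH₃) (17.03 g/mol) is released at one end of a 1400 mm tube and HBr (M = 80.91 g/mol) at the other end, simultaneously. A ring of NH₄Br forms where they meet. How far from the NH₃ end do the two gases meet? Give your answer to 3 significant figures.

960 mm

Distances travelled in equal time are proportional to diffusion rates, so d_NH₃/d_HBr = √(M_HBr/M_NH₃) = √(80.91/17.03) = 2.180.
With d_NH₃ + d_HBr = 1400 mm, d_HBr = 1400/(1 + 2.180) = 440.3 mm.
d_NH₃ = 1400 − 440.3 = 960 mm.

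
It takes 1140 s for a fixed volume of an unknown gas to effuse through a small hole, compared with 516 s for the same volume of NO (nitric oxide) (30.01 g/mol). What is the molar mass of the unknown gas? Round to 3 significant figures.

Since effusion rate ∝ 1/√M, t_X/t_NO = √(M_X/M_NO).
1140/516 = 2.209 = √(M_X/30.01)
M_X = 30.01 × 2.209² = 30.01 × 4.881 = 146 g/mol

146 g/mol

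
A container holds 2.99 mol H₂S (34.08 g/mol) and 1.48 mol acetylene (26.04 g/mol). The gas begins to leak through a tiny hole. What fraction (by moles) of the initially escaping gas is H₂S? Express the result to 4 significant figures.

0.6385

Rate_i ∝ x_i/√M_i (Graham's law weighted by mole fraction), so the effusate composition follows n_i/√M_i.
Mole fraction of H₂S in the effusate = (n_H₂S/√M_H₂S) / (n_H₂S/√M_H₂S + n_C₂H₂/√M_C₂H₂)
= (2.99/√34.08) / (2.99/√34.08 + 1.48/√26.04) = 0.5122/(0.5122 + 0.2900) = 0.6385.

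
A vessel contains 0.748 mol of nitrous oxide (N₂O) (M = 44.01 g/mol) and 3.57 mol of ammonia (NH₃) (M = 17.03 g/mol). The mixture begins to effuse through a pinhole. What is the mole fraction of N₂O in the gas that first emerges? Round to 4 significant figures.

The effusion rate of species i is ∝ p_i/√M_i ∝ n_i/√M_i.
Mole fraction of N₂O in the effusate = (n_N₂O/√M_N₂O) / (n_N₂O/√M_N₂O + n_NH₃/√M_NH₃)
= (0.748/√44.01) / (0.748/√44.01 + 3.57/√17.03) = 0.1128/(0.1128 + 0.8651) = 0.1153.

0.1153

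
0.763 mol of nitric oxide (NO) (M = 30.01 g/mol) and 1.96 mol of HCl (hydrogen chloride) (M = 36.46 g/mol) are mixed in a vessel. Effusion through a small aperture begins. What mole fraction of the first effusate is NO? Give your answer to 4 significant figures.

Rate_i ∝ x_i/√M_i (Graham's law weighted by mole fraction), so the effusate composition follows n_i/√M_i.
So x_NO in the escaping gas = (n_NO/√M_NO) / Σ(n_i/√M_i)
= (0.763/√30.01) / (0.763/√30.01 + 1.96/√36.46) = 0.1393/(0.1393 + 0.3246) = 0.3003.

0.3003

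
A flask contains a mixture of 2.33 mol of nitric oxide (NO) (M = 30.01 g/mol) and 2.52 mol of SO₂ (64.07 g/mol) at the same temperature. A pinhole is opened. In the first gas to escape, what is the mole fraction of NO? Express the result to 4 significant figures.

The effusion rate of species i is ∝ p_i/√M_i ∝ n_i/√M_i.
x_NO(eff) = (n_NO/√M_NO) / (n_NO/√M_NO + n_SO₂/√M_SO₂)
= (2.33/√30.01) / (2.33/√30.01 + 2.52/√64.07) = 0.4253/(0.4253 + 0.3148) = 0.5746.

0.5746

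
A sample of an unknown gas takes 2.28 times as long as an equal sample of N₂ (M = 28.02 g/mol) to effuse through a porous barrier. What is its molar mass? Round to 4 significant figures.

145.7 g/mol

Using Graham's law: t_X/t_N₂ = √(M_X/M_N₂).
2.28 = √(M_X/28.02)
M_X = 28.02 × 2.28² = 28.02 × 5.198 = 145.7 g/mol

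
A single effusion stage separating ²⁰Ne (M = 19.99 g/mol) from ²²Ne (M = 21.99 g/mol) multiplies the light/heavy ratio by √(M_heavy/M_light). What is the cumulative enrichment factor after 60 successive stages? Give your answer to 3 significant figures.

After 60 stages the ratio has grown by (√(21.99/19.99))^60 = (21.99/19.99)^(60/2).
= 1.10005^30 = 17.5.

17.5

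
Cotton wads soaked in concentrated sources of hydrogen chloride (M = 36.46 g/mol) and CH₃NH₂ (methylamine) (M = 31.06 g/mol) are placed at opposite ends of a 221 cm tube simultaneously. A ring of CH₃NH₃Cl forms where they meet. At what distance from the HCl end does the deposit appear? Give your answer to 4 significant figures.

106.1 cm

The fronts meet when d_HCl + d_CH₃NH₂ = L with d_HCl/d_CH₃NH₂ = √(M_CH₃NH₂/M_HCl) (Graham's law). Here √(M_CH₃NH₂/M_HCl) = √(31.06/36.46) = 0.9230.
With d_HCl + d_CH₃NH₂ = 221 cm, d_CH₃NH₂ = 221/(1 + 0.9230) = 114.9 cm.
d_HCl = 221 − 114.9 = 106.1 cm.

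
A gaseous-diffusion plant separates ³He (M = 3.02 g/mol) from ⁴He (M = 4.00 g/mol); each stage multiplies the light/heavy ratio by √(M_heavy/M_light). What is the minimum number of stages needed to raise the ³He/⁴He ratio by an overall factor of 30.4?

25

Per stage α = (4.00/3.02)^(1/2) = 1.32450^0.5, giving ln α = 0.1405.
Need α^N ≥ 30.4 ⇒ N ≥ ln(30.4) / ln α = 3.414 / 0.1405 = 24.30.
Rounding up, N = 25 stages.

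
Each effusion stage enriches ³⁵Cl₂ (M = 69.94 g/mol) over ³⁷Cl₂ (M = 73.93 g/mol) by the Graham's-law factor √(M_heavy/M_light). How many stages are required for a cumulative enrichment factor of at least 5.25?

Per stage α = (73.93/69.94)^(1/2) = 1.05705^0.5, giving ln α = 0.02774.
Need α^N ≥ 5.25 ⇒ N ≥ ln(5.25) / ln α = 1.658 / 0.02774 = 59.78.
So at least 60 stages are needed.

60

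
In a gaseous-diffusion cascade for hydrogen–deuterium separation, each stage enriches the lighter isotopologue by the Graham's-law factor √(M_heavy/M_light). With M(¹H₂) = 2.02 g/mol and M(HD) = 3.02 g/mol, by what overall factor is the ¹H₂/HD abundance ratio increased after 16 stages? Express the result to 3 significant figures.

25.0

The single-stage factor is √(M_heavy/M_light), so 16 stages give [√(3.02/2.02)]^16 = (3.02/2.02)^(16/2).
= 1.49505^8 = 25.0.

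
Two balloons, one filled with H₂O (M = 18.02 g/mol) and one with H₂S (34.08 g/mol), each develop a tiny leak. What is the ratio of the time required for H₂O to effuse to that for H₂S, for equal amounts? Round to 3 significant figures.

Using Graham's law: t_H₂O/t_H₂S = √(M_H₂O/M_H₂S) = √(18.02/34.08) = √0.5288 = 0.727.

0.727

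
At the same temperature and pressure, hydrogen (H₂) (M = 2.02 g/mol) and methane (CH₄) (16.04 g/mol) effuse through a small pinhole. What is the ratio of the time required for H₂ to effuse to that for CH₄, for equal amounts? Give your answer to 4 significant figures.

From Graham's law, t_H₂/t_CH₄ = √(M_H₂/M_CH₄) = √(2.02/16.04) = √0.1259 = 0.3549.

0.3549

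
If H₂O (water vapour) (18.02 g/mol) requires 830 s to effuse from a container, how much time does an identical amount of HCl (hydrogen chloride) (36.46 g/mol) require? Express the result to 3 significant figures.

Graham's law gives t_HCl/t_H₂O = √(M_HCl/M_H₂O) = √(36.46/18.02) = √2.023 = 1.422.
So the time for HCl is 830 × 1.422 = 1180 s.

1180 s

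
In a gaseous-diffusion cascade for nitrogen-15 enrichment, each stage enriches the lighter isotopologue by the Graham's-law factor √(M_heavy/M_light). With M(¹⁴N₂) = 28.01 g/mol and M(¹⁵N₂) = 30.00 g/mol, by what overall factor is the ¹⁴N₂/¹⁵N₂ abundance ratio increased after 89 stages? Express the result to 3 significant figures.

21.2

Overall factor = α^89 with α = √(30.00/28.01), i.e. (30.00/28.01)^(89/2).
= 1.07105^(89/2) = 21.2.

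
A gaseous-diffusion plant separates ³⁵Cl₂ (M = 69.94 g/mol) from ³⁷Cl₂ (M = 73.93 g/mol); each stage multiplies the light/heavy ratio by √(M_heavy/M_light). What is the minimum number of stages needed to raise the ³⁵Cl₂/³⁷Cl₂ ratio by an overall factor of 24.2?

115

Per stage α = (73.93/69.94)^(1/2) = 1.05705^0.5, giving ln α = 0.02774.
Need α^N ≥ 24.2 ⇒ N ≥ ln(24.2) / ln α = 3.186 / 0.02774 = 114.86.
Minimum whole number of stages: N = 115.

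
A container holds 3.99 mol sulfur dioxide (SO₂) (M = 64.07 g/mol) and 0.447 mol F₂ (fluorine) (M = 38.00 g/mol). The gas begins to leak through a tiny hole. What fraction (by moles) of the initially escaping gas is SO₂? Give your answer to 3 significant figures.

0.873

The effusion rate of species i is ∝ p_i/√M_i ∝ n_i/√M_i.
x_SO₂(eff) = (n_SO₂/√M_SO₂) / (n_SO₂/√M_SO₂ + n_F₂/√M_F₂)
= (3.99/√64.07) / (3.99/√64.07 + 0.447/√38.00) = 0.4985/(0.4985 + 0.07251) = 0.873.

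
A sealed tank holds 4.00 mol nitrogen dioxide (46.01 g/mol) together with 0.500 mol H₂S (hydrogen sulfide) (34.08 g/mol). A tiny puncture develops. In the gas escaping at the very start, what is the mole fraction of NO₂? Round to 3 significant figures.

Each component's effusion rate ∝ (its partial pressure)·(1/√M) ∝ n_i/√M_i.
x_NO₂(eff) = (n_NO₂/√M_NO₂) / (n_NO₂/√M_NO₂ + n_H₂S/√M_H₂S)
= (4.00/√46.01) / (4.00/√46.01 + 0.500/√34.08) = 0.5897/(0.5897 + 0.08565) = 0.873.

0.873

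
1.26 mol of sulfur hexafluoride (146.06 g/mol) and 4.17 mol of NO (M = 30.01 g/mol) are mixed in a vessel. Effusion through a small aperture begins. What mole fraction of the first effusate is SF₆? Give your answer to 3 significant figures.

0.120

The effusion rate of species i is ∝ p_i/√M_i ∝ n_i/√M_i.
x_SF₆(eff) = (n_SF₆/√M_SF₆) / (n_SF₆/√M_SF₆ + n_NO/√M_NO)
= (1.26/√146.06) / (1.26/√146.06 + 4.17/√30.01) = 0.1043/(0.1043 + 0.7612) = 0.120.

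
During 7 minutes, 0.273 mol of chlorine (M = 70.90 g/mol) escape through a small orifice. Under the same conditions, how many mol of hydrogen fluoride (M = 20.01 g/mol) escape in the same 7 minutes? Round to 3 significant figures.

Graham's law gives rate_HF/rate_Cl₂ = √(M_Cl₂/M_HF) = √(70.90/20.01) = √3.543 = 1.882.
So the amount for HF is 0.273 × 1.882 = 0.514 mol.

0.514 mol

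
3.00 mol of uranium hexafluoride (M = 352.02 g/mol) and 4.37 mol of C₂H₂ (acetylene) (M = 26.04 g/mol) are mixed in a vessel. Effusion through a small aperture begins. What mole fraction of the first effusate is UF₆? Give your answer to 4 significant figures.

0.1573

Effusion rate of each component ∝ n_i/√M_i (partial pressure × 1/√M).
x_UF₆(eff) = (n_UF₆/√M_UF₆) / (n_UF₆/√M_UF₆ + n_C₂H₂/√M_C₂H₂)
= (3.00/√352.02) / (3.00/√352.02 + 4.37/√26.04) = 0.1599/(0.1599 + 0.8564) = 0.1573.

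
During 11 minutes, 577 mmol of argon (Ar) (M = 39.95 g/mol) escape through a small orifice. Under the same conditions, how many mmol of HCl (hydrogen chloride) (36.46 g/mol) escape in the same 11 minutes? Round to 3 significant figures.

604 mmol

By Graham's law, rate_HCl/rate_Ar = √(M_Ar/M_HCl) = √(39.95/36.46) = √1.096 = 1.047.
So the amount for HCl is 577 × 1.047 = 604 mmol.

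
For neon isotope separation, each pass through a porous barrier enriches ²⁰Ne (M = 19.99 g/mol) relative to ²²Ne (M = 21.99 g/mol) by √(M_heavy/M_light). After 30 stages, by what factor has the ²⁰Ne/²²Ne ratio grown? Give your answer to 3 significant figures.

4.18

After 30 stages the ratio has grown by (√(21.99/19.99))^30 = (21.99/19.99)^(30/2).
= 1.10005^15 = 4.18.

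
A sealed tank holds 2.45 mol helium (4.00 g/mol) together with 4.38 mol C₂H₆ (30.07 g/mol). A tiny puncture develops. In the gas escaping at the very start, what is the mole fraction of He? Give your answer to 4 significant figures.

0.6053

Rate_i ∝ x_i/√M_i (Graham's law weighted by mole fraction), so the effusate composition follows n_i/√M_i.
So x_He in the escaping gas = (n_He/√M_He) / Σ(n_i/√M_i)
= (2.45/√4.00) / (2.45/√4.00 + 4.38/√30.07) = 1.225/(1.225 + 0.7987) = 0.6053.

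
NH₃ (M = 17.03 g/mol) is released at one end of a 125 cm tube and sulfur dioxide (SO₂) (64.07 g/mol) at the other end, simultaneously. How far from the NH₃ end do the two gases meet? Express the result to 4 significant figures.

In equal time, each gas travels a distance ∝ its rate ∝ 1/√M, so d_NH₃/d_SO₂ = √(M_SO₂/M_NH₃) = √(64.07/17.03) = 1.940.
With d_NH₃ + d_SO₂ = 125 cm, d_SO₂ = 125/(1 + 1.940) = 42.52 cm.
d_NH₃ = 125 − 42.52 = 82.48 cm.

82.48 cm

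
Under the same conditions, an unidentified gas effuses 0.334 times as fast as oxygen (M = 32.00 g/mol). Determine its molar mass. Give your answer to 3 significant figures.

287 g/mol

Since effusion rate ∝ 1/√M, rate_X/rate_O₂ = √(M_O₂/M_X).
0.334 = √(32.00/M_X)
M_X = 32.00 / 0.334² = 32.00 / 0.1116 = 287 g/mol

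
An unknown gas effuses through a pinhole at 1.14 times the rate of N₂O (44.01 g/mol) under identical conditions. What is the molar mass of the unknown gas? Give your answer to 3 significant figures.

Since effusion rate ∝ 1/√M, rate_X/rate_N₂O = √(M_N₂O/M_X).
1.14 = √(44.01/M_X)
M_X = 44.01 / 1.14² = 44.01 / 1.300 = 33.9 g/mol

33.9 g/mol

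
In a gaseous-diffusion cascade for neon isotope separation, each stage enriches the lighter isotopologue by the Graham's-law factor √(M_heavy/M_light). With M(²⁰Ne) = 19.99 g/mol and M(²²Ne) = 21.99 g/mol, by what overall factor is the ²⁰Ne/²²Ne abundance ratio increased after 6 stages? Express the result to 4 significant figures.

Overall factor = α^6 with α = √(21.99/19.99), i.e. (21.99/19.99)^(6/2).
= 1.10005^3 = 1.331.

1.331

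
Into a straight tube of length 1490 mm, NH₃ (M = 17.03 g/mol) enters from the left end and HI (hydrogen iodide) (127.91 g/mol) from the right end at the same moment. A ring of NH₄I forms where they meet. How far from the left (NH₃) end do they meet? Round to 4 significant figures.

Distances travelled in equal time are proportional to diffusion rates, so d_NH₃/d_HI = √(M_HI/M_NH₃) = √(127.91/17.03) = 2.741.
With d_NH₃ + d_HI = 1490 mm, d_HI = 1490/(1 + 2.741) = 398.3 mm.
d_NH₃ = 1490 − 398.3 = 1092 mm.

1092 mm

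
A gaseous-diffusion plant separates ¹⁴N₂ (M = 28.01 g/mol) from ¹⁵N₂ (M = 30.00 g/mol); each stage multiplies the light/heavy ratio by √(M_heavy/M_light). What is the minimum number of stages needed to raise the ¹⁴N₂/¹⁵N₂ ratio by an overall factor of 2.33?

25

With α = √(30.00/28.01) per stage, ln α = ½ ln(1.07105) = 0.03432.
Need α^N ≥ 2.33 ⇒ N ≥ ln(2.33) / ln α = 0.8459 / 0.03432 = 24.65.
So at least 25 stages are needed.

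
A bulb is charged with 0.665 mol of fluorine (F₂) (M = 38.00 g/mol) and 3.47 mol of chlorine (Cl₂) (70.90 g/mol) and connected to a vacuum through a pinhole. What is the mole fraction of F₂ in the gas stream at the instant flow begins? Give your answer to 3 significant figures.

Effusion rate of each component ∝ n_i/√M_i (partial pressure × 1/√M).
So x_F₂ in the escaping gas = (n_F₂/√M_F₂) / Σ(n_i/√M_i)
= (0.665/√38.00) / (0.665/√38.00 + 3.47/√70.90) = 0.1079/(0.1079 + 0.4121) = 0.207.

0.207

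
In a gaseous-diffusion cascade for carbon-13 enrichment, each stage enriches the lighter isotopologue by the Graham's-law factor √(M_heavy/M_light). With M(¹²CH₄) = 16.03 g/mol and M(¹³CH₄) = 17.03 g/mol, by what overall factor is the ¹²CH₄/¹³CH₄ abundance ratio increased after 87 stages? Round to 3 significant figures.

13.9

Overall factor = α^87 with α = √(17.03/16.03), i.e. (17.03/16.03)^(87/2).
= 1.06238^(87/2) = 13.9.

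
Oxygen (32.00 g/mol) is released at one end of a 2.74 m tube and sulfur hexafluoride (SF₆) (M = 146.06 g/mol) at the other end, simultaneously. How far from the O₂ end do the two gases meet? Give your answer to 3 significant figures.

1.87 m

Distances travelled in equal time are proportional to diffusion rates, so d_O₂/d_SF₆ = √(M_SF₆/M_O₂) = √(146.06/32.00) = 2.136.
With d_O₂ + d_SF₆ = 2.74 m, d_SF₆ = 2.74/(1 + 2.136) = 0.8736 m.
d_O₂ = 2.74 − 0.8736 = 1.87 m.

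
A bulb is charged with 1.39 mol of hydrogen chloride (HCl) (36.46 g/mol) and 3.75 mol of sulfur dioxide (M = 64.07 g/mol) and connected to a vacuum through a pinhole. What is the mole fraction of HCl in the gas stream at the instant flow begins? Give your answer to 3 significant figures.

0.329

Effusion rate of each component ∝ n_i/√M_i (partial pressure × 1/√M).
x_HCl(eff) = (n_HCl/√M_HCl) / (n_HCl/√M_HCl + n_SO₂/√M_SO₂)
= (1.39/√36.46) / (1.39/√36.46 + 3.75/√64.07) = 0.2302/(0.2302 + 0.4685) = 0.329.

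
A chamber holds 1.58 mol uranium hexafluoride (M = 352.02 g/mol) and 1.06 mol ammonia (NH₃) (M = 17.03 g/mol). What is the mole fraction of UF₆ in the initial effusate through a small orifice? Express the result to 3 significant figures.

0.247

The effusion rate of species i is ∝ p_i/√M_i ∝ n_i/√M_i.
x_UF₆(eff) = (n_UF₆/√M_UF₆) / (n_UF₆/√M_UF₆ + n_NH₃/√M_NH₃)
= (1.58/√352.02) / (1.58/√352.02 + 1.06/√17.03) = 0.08421/(0.08421 + 0.2569) = 0.247.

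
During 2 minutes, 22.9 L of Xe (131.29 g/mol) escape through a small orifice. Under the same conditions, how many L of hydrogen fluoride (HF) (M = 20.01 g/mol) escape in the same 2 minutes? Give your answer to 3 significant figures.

58.7 L

Graham's law gives rate_HF/rate_Xe = √(M_Xe/M_HF) = √(131.29/20.01) = √6.561 = 2.561.
So the volume for HF is 22.9 × 2.561 = 58.7 L.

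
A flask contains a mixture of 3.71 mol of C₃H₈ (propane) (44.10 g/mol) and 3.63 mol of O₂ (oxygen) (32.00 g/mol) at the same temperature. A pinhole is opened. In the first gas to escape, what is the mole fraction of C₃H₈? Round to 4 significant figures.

0.4654

The effusion rate of species i is ∝ p_i/√M_i ∝ n_i/√M_i.
Mole fraction of C₃H₈ in the effusate = (n_C₃H₈/√M_C₃H₈) / (n_C₃H₈/√M_C₃H₈ + n_O₂/√M_O₂)
= (3.71/√44.10) / (3.71/√44.10 + 3.63/√32.00) = 0.5587/(0.5587 + 0.6417) = 0.4654.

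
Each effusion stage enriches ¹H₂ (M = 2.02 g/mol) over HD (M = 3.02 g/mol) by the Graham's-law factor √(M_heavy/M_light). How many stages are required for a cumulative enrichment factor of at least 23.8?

Single-stage factor α = √(3.02/2.02), so ln α = ½ ln(1.49505) = 0.2011.
Need α^N ≥ 23.8 ⇒ N ≥ ln(23.8) / ln α = 3.170 / 0.2011 = 15.76.
So at least 16 stages are needed.

16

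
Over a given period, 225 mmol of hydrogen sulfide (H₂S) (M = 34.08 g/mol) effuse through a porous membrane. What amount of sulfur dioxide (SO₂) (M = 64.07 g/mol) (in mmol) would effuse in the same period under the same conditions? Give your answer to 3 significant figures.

From Graham's law, rate_SO₂/rate_H₂S = √(M_H₂S/M_SO₂) = √(34.08/64.07) = √0.5319 = 0.7293.
So the amount for SO₂ is 225 × 0.7293 = 164 mmol.

164 mmol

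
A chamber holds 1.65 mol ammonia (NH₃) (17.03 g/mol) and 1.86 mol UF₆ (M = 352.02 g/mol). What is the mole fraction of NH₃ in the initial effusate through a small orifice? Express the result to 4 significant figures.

The effusion rate of species i is ∝ p_i/√M_i ∝ n_i/√M_i.
x_NH₃(eff) = (n_NH₃/√M_NH₃) / (n_NH₃/√M_NH₃ + n_UF₆/√M_UF₆)
= (1.65/√17.03) / (1.65/√17.03 + 1.86/√352.02) = 0.3998/(0.3998 + 0.09914) = 0.8013.

0.8013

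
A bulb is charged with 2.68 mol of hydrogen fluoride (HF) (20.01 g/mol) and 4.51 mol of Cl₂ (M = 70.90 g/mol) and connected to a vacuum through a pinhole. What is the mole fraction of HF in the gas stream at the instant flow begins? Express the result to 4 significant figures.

The effusion rate of species i is ∝ p_i/√M_i ∝ n_i/√M_i.
x_HF(eff) = (n_HF/√M_HF) / (n_HF/√M_HF + n_Cl₂/√M_Cl₂)
= (2.68/√20.01) / (2.68/√20.01 + 4.51/√70.90) = 0.5991/(0.5991 + 0.5356) = 0.5280.

0.5280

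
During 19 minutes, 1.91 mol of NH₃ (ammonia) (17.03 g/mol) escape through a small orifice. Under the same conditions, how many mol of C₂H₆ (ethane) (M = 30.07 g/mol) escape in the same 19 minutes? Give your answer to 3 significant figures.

1.44 mol

Using Graham's law: rate_C₂H₆/rate_NH₃ = √(M_NH₃/M_C₂H₆) = √(17.03/30.07) = √0.5663 = 0.7526.
So the amount for C₂H₆ is 1.91 × 0.7526 = 1.44 mol.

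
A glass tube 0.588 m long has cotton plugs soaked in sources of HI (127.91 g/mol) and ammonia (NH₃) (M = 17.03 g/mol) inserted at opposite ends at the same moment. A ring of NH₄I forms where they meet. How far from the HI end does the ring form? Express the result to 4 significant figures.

0.1572 m

Graham's law gives d_HI/d_NH₃ = rate_HI/rate_NH₃ = √(M_NH₃/M_HI) = √(17.03/127.91) = 0.3649.
With d_HI + d_NH₃ = 0.588 m, d_NH₃ = 0.588/(1 + 0.3649) = 0.4308 m.
d_HI = 0.588 − 0.4308 = 0.1572 m.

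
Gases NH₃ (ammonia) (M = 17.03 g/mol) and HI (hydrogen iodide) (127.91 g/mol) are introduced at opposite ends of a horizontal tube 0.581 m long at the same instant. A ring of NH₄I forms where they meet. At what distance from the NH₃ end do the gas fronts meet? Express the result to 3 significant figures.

0.426 m

The fronts meet when d_NH₃ + d_HI = L with d_NH₃/d_HI = √(M_HI/M_NH₃) (Graham's law). Here √(M_HI/M_NH₃) = √(127.91/17.03) = 2.741.
With d_NH₃ + d_HI = 0.581 m, d_HI = 0.581/(1 + 2.741) = 0.1553 m.
d_NH₃ = 0.581 − 0.1553 = 0.426 m.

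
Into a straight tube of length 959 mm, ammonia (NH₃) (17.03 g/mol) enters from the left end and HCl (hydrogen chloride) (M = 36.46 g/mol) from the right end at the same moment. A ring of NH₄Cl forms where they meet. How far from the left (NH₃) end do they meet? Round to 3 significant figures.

570 mm

The fronts meet when d_NH₃ + d_HCl = L with d_NH₃/d_HCl = √(M_HCl/M_NH₃) (Graham's law). Here √(M_HCl/M_NH₃) = √(36.46/17.03) = 1.463.
With d_NH₃ + d_HCl = 959 mm, d_HCl = 959/(1 + 1.463) = 389.3 mm.
d_NH₃ = 959 − 389.3 = 570 mm.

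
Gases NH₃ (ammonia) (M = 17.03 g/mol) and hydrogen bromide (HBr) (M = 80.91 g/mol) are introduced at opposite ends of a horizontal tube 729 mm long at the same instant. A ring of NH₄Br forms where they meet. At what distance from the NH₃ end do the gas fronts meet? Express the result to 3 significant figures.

In equal time, each gas travels a distance ∝ its rate ∝ 1/√M, so d_NH₃/d_HBr = √(M_HBr/M_NH₃) = √(80.91/17.03) = 2.180.
With d_NH₃ + d_HBr = 729 mm, d_HBr = 729/(1 + 2.180) = 229.3 mm.
d_NH₃ = 729 − 229.3 = 500 mm.

500 mm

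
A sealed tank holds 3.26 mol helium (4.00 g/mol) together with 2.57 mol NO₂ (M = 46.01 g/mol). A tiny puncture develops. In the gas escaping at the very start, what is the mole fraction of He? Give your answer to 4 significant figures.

Rate_i ∝ x_i/√M_i (Graham's law weighted by mole fraction), so the effusate composition follows n_i/√M_i.
Mole fraction of He in the effusate = (n_He/√M_He) / (n_He/√M_He + n_NO₂/√M_NO₂)
= (3.26/√4.00) / (3.26/√4.00 + 2.57/√46.01) = 1.630/(1.630 + 0.3789) = 0.8114.

0.8114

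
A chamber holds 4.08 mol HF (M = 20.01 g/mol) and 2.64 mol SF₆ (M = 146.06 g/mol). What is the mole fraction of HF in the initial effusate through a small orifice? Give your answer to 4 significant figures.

Rate_i ∝ x_i/√M_i (Graham's law weighted by mole fraction), so the effusate composition follows n_i/√M_i.
So x_HF in the escaping gas = (n_HF/√M_HF) / Σ(n_i/√M_i)
= (4.08/√20.01) / (4.08/√20.01 + 2.64/√146.06) = 0.9121/(0.9121 + 0.2184) = 0.8068.

0.8068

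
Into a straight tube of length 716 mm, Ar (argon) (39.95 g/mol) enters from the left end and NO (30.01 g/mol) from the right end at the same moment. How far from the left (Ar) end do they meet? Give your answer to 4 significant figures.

332.4 mm

In equal time, each gas travels a distance ∝ its rate ∝ 1/√M, so d_Ar/d_NO = √(M_NO/M_Ar) = √(30.01/39.95) = 0.8667.
With d_Ar + d_NO = 716 mm, d_NO = 716/(1 + 0.8667) = 383.6 mm.
d_Ar = 716 − 383.6 = 332.4 mm.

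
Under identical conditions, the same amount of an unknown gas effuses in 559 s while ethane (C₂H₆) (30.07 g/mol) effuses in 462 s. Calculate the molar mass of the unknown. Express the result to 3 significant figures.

44.0 g/mol

Since effusion rate ∝ 1/√M, t_X/t_C₂H₆ = √(M_X/M_C₂H₆).
559/462 = 1.210 = √(M_X/30.07)
M_X = 30.07 × 1.210² = 30.07 × 1.464 = 44.0 g/mol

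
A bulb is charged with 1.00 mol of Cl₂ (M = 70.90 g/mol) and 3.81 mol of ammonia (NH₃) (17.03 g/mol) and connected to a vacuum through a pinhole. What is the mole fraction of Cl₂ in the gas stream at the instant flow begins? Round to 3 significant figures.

Effusion rate of each component ∝ n_i/√M_i (partial pressure × 1/√M).
So x_Cl₂ in the escaping gas = (n_Cl₂/√M_Cl₂) / Σ(n_i/√M_i)
= (1.00/√70.90) / (1.00/√70.90 + 3.81/√17.03) = 0.1188/(0.1188 + 0.9232) = 0.114.

0.114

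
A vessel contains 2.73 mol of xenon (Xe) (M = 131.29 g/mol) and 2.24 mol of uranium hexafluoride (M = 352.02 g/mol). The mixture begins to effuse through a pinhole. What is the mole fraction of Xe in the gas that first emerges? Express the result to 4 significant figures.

0.6662

Rate_i ∝ x_i/√M_i (Graham's law weighted by mole fraction), so the effusate composition follows n_i/√M_i.
x_Xe(eff) = (n_Xe/√M_Xe) / (n_Xe/√M_Xe + n_UF₆/√M_UF₆)
= (2.73/√131.29) / (2.73/√131.29 + 2.24/√352.02) = 0.2383/(0.2383 + 0.1194) = 0.6662.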